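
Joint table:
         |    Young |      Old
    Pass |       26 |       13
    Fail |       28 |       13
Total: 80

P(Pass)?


P(Pass) = (26+13)/80 = 39/80

P(Pass) = 39/80 ≈ 48.75%


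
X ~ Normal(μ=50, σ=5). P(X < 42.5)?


z = (42.5-50)/5 = -1.5
P(Z < -1.5) = 0.0668

P(X < 42.5) ≈ 0.0668


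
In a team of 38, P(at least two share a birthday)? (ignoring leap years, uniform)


P(all different) = Π(365-i)/365 for i=0..37
= 0.135932
P(match) = 1 - 0.135932 = 0.864068

P ≈ 0.8641 ≈ 86.41%


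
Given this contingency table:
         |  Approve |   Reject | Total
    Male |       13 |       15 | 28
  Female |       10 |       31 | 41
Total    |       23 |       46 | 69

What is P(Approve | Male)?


P(Approve | Male) = 13/(13+15) = 13/28

P(Approve|Male) = 13/28 ≈ 46.43%


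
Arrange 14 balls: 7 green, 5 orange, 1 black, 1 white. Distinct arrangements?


14!/(7!×5!×1!×1!) = 144144

144144


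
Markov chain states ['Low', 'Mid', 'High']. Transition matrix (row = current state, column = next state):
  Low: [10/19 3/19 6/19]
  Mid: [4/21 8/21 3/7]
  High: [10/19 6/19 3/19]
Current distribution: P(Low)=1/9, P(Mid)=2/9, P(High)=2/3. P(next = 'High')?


P(next=High) = Σᵢ P(now=i)×P(i→High)
= 1/9×6/19 + 2/9×3/7 + 2/3×3/19
= 2/57 + 2/21 + 2/19 = 94/399

P = 94/399 ≈ 0.2356


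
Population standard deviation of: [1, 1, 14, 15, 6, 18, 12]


Mean = 67/7
  (1-67/7)²=3600/49
  (1-67/7)²=3600/49
  (14-67/7)²=961/49
  (15-67/7)²=1444/49
  (6-67/7)²=625/49
  (18-67/7)²=3481/49
  (12-67/7)²=289/49
Σ(x-μ)² = 2000/7
σ² = (2000/7)/7 = 2000/49

σ = √(2000/49) ≈ 6.3888


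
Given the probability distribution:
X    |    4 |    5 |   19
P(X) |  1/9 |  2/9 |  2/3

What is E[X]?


E[X] = Σ x·P(X=x)
= (4)×(1/9) + (5)×(2/9) + (19)×(2/3)
= 128/9

E[X] = 128/9


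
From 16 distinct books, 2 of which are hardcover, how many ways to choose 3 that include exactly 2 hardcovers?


Choose 2 of the 2 hardcovers and 1 of the other 14 books:
C(2,2)×C(14,1) = 1×14 = 14

14


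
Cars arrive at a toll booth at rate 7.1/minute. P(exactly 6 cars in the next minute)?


Poisson(λ=7.1): P(X=6) = e^(-λ)×λ^k/k!
= e^(-7.1) × 7.1^6 / 6!
≈ 0.0008251049233 × 128100.283921 / 720 ≈ 0.146800

P(X=6) ≈ 0.146800 ≈ 14.68%


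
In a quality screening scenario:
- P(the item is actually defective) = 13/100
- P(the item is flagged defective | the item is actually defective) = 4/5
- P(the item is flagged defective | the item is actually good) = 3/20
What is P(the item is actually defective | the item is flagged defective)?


Using Bayes' theorem:
P(A|B) = P(B|A)·P(A) / P(B)

P(the item is flagged defective) = 4/5 × 13/100 + 3/20 × 87/100
= 13/125 + 261/2000 = 469/2000

P(the item is actually defective|the item is flagged defective) = (13/125) / (469/2000) = 208/469

P(the item is actually defective|the item is flagged defective) = 208/469 ≈ 44.35%


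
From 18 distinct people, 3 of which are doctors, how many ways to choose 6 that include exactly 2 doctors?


Choose 2 of the 3 doctors and 4 of the other 15 people:
C(3,2)×C(15,4) = 3×1365 = 4095

4095


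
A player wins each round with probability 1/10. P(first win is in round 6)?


Geometric: P(X=6) = (1-p)^(k-1)×p = (9/10)^5×1/10 = 59049/1000000

P(X=6) = 59049/1000000 ≈ 5.90%


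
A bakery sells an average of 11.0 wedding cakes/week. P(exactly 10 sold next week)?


Poisson(λ=11.0): P(X=10) = e^(-λ)×λ^k/k!
= e^(-11.0) × 11.0^10 / 10!
≈ 1.670170079e-05 × 25937424601 / 3628800 ≈ 0.119378

P(X=10) ≈ 0.119378 ≈ 11.94%


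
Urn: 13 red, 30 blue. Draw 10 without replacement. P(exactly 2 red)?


Hypergeometric: C(13,2)×C(30,8)/C(43,10)
= 78×5852925/1917334783 = 35117550/147487291

P(X=2) = 35117550/147487291 ≈ 23.81%


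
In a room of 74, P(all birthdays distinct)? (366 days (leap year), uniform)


P(all different) = Π(366-i)/366 for i=0..73
= (366/366)×(365/366)×...×(293/366)
= 0.000360

P ≈ 0.0004 ≈ 0.04%


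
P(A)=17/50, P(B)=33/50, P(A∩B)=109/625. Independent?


P(A)×P(B) = 561/2500
P(A∩B) = 109/625
Not equal → NOT independent

No, not independent


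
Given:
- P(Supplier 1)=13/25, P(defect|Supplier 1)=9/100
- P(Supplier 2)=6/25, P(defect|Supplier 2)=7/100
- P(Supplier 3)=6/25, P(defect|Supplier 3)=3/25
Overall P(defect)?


P(B) = Σ P(B|Aᵢ)×P(Aᵢ)
  9/100×13/25 = 117/2500
  7/100×6/25 = 21/1250
  3/25×6/25 = 18/625
Sum = 231/2500

P(defect) = 231/2500 ≈ 9.24%


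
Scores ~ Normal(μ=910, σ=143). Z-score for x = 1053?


z = (x - μ)/σ = (1053 - 910)/143 = 1.0

z = 1.0


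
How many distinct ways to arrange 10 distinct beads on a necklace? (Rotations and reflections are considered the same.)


Free circular arrangements: rotations and reflections both identified.
(n-1)!/2 = 9!/2 = 362880/2 = 181440

181440


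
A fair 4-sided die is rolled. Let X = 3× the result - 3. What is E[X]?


E[die] = (1+4)/2 = 5/2
E[X] = 3×5/2 - 3 = 9/2

E[X] = 9/2


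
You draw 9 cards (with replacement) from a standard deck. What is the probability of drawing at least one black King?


P(not a black King) = 50/52 = 25/26
P(none in 9 draws) = (25/26)^9 = 3814697265625/5429503678976
P(≥1 black King) = 1 - 3814697265625/5429503678976 = 1614806413351/5429503678976

P = 1614806413351/5429503678976 ≈ 29.74%


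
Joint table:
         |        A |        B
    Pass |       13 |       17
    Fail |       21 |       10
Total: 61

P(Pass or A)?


P(Pass∨A) = P(Pass) + P(A) - P(Pass∧A)
= (30 + 34 - 13)/61 = 51/61

P = 51/61 ≈ 83.61%


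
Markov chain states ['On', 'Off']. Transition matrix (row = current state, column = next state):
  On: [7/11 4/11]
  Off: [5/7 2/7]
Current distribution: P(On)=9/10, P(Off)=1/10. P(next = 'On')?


P(next=On) = Σᵢ P(now=i)×P(i→On)
= 9/10×7/11 + 1/10×5/7
= 63/110 + 1/14 = 248/385

P = 248/385 ≈ 0.6442


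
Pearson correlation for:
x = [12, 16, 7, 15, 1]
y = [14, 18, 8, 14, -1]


n=5, Σx=51, Σy=53, Σxy=721, Σx²=675, Σy²=781
r = (5×721 - 51×53)/√((5×675 - 51²)(5×781 - 53²))
= 902/√(774×1096) = 902/√848304 ≈ 902/921.0342 ≈ 0.9793

r ≈ 0.9793


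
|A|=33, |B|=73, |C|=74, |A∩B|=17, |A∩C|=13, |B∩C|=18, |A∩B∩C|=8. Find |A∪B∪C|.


|A∪B∪C| = 33+73+74-17-13-18+8 = 140

|A∪B∪C| = 140


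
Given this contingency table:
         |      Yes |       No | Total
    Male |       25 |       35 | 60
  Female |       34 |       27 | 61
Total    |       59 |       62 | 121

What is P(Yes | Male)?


P(Yes | Male) = 25/(25+35) = 25/60 = 5/12

P(Yes|Male) = 5/12 ≈ 41.67%


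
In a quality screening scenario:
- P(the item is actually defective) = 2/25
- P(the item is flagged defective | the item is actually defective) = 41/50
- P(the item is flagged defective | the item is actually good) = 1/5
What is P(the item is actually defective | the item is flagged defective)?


Using Bayes' theorem:
P(A|B) = P(B|A)·P(A) / P(B)

P(the item is flagged defective) = 41/50 × 2/25 + 1/5 × 23/25
= 41/625 + 23/125 = 156/625

P(the item is actually defective|the item is flagged defective) = (41/625) / (156/625) = 41/156

P(the item is actually defective|the item is flagged defective) = 41/156 ≈ 26.28%


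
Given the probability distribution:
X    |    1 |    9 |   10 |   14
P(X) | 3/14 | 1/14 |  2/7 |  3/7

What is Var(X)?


E[X] = 68/7
E[X²] = 830/7
Var(X) = E[X²] - (E[X])² = 830/7 - 4624/49 = 1186/49

Var(X) = 1186/49 ≈ 24.2041


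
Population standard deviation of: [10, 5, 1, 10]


Mean = 26/4 = 13/2
  (10-13/2)²=49/4
  (5-13/2)²=9/4
  (1-13/2)²=121/4
  (10-13/2)²=49/4
Σ(x-μ)² = 57
σ² = 57/4

σ = √(57/4) ≈ 3.7749


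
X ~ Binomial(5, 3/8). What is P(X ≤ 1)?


P(X ≤ 1) = Σ P(X=i) for i=0..1
P(X=0) = 3125/32768
P(X=1) = 9375/32768
Sum = 3125/8192

P(X ≤ 1) = 3125/8192 ≈ 38.15%


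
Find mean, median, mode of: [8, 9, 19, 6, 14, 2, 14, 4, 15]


Sorted: [2, 4, 6, 8, 9, 14, 14, 15, 19]
Mean = 91/9
Median = 9
Freq: {8: 1, 9: 1, 19: 1, 6: 1, 14: 2, 2: 1, 4: 1, 15: 1}
Mode: [14]

Mean=91/9, Median=9, Mode=14


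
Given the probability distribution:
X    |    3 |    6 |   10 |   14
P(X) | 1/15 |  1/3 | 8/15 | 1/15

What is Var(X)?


E[X] = 127/15
E[X²] = 79
Var(X) = E[X²] - (E[X])² = 79 - 16129/225 = 1646/225

Var(X) = 1646/225 ≈ 7.3156


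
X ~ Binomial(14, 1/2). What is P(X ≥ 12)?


P(X ≥ 12) = Σ P(X=i) for i=12..14
P(X=12) = 91/16384
P(X=13) = 7/8192
P(X=14) = 1/16384
Sum = 53/8192

P(X ≥ 12) = 53/8192 ≈ 0.65%


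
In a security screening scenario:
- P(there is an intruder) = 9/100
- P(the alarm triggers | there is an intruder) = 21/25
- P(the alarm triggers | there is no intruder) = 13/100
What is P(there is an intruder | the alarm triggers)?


Using Bayes' theorem:
P(A|B) = P(B|A)·P(A) / P(B)

P(the alarm triggers) = 21/25 × 9/100 + 13/100 × 91/100
= 189/2500 + 1183/10000 = 1939/10000

P(there is an intruder|the alarm triggers) = (189/2500) / (1939/10000) = 108/277

P(there is an intruder|the alarm triggers) = 108/277 ≈ 38.99%


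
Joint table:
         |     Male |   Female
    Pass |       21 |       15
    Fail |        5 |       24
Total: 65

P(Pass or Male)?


P(Pass∨Male) = P(Pass) + P(Male) - P(Pass∧Male)
= (36 + 26 - 21)/65 = 41/65

P = 41/65 ≈ 63.08%


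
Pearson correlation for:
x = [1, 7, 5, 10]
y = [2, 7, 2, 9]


n=4, Σx=23, Σy=20, Σxy=151, Σx²=175, Σy²=138
r = (4×151 - 23×20)/√((4×175 - 23²)(4×138 - 20²))
= 144/√(171×152) = 144/√25992 ≈ 144/161.2203 ≈ 0.8932

r ≈ 0.8932


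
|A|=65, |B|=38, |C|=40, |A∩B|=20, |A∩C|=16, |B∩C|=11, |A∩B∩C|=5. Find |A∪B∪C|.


|A∪B∪C| = 65+38+40-20-16-11+5 = 101

|A∪B∪C| = 101


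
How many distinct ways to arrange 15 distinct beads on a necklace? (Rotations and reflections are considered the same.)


Free circular arrangements: rotations and reflections both identified.
(n-1)!/2 = 14!/2 = 87178291200/2 = 43589145600

43589145600


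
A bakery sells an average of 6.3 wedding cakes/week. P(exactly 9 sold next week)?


Poisson(λ=6.3): P(X=9) = e^(-λ)×λ^k/k!
= e^(-6.3) × 6.3^9 / 9!
≈ 0.001836304777 × 15633814.1569 / 362880 ≈ 0.079113

P(X=9) ≈ 0.079113 ≈ 7.91%


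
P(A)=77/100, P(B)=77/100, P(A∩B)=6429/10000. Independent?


P(A)×P(B) = 5929/10000
P(A∩B) = 6429/10000
Not equal → NOT independent

No, not independent


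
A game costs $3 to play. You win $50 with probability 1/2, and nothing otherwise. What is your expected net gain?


E[gain] = (50-3)×1/2 + (-3)×1/2
= 47/2 - 3/2 = 22

Expected net gain = $22 ≈ $22.00


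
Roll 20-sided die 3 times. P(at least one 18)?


P(no 18)^3 = (19/20)^3 = 6859/8000
P(≥1) = 1 - 6859/8000 = 1141/8000

P = 1141/8000 ≈ 14.26%


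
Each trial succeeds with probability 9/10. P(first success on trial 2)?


Geometric: P(X=2) = (1-p)^(k-1)×p = (1/10)^1×9/10 = 9/100

P(X=2) = 9/100 ≈ 9.00%


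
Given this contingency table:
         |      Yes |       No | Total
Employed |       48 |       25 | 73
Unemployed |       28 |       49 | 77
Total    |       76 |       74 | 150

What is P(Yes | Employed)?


P(Yes | Employed) = 48/(48+25) = 48/73

P(Yes|Employed) = 48/73 ≈ 65.75%


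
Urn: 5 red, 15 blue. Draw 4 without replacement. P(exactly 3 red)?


Hypergeometric: C(5,3)×C(15,1)/C(20,4)
= 10×15/4845 = 10/323

P(X=3) = 10/323 ≈ 3.10%


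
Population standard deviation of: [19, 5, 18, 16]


Mean = 58/4 = 29/2
  (19-29/2)²=81/4
  (5-29/2)²=361/4
  (18-29/2)²=49/4
  (16-29/2)²=9/4
Σ(x-μ)² = 125
σ² = 125/4

σ = √(125/4) ≈ 5.5902


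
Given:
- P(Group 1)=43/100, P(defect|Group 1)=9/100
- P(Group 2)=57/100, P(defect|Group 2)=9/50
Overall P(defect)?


P(B) = Σ P(B|Aᵢ)×P(Aᵢ)
  9/100×43/100 = 387/10000
  9/50×57/100 = 513/5000
Sum = 1413/10000

P(defect) = 1413/10000 ≈ 14.13%


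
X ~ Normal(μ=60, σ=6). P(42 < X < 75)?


z₁=(42-60)/6=-3.0, z₂=(75-60)/6=2.5
P = Φ(2.5) - Φ(-3.0) = 0.993790 - 0.001350 = 0.992440 ≈ 0.9924

P(42 < X < 75) ≈ 0.9924


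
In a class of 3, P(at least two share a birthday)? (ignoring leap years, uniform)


P(all different) = Π(365-i)/365 for i=0..2
= 0.991796
P(match) = 1 - 0.991796 = 0.008204

P ≈ 0.0082 ≈ 0.82%


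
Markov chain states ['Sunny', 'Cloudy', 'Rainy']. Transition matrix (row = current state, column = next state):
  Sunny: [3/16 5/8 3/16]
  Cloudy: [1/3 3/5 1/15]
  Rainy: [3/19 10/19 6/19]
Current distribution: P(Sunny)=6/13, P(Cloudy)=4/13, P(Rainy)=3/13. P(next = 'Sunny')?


P(next=Sunny) = Σᵢ P(now=i)×P(i→Sunny)
= 6/13×3/16 + 4/13×1/3 + 3/13×3/19
= 9/104 + 4/39 + 9/247 = 1337/5928

P = 1337/5928 ≈ 0.2255


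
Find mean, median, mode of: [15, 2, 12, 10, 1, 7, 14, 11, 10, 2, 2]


Sorted: [1, 2, 2, 2, 7, 10, 10, 11, 12, 14, 15]
Mean = 86/11
Median = 10
Freq: {15: 1, 2: 3, 12: 1, 10: 2, 1: 1, 7: 1, 14: 1, 11: 1}
Mode: [2]

Mean=86/11, Median=10, Mode=2


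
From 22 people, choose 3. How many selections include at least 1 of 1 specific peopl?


Complement: C(22,3) - C(21,3) = 1540 - 1330 = 210

210


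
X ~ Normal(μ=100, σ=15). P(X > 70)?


z = (70-100)/15 = -2.0
P(X > 70) = 1 - P(Z ≤ -2.0) = 1 - 0.0228 = 0.9772

P(X > 70) ≈ 0.9772


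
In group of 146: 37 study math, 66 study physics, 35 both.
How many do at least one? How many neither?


|A∪B| = 37+66-35 = 68
Neither = 146-68 = 78

At least one: 68; Neither: 78


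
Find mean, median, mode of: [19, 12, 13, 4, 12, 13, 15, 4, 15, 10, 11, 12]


Sorted: [4, 4, 10, 11, 12, 12, 12, 13, 13, 15, 15, 19]
Mean = 140/12 = 35/3
Median = 12
Freq: {19: 1, 12: 3, 13: 2, 4: 2, 15: 2, 10: 1, 11: 1}
Mode: [12]

Mean=35/3, Median=12, Mode=12


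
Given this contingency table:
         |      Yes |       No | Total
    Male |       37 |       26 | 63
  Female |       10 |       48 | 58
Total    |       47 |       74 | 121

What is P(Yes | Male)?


P(Yes | Male) = 37/(37+26) = 37/63

P(Yes|Male) = 37/63 ≈ 58.73%


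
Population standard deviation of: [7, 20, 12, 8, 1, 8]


Mean = 56/6 = 28/3
  (7-28/3)²=49/9
  (20-28/3)²=1024/9
  (12-28/3)²=64/9
  (8-28/3)²=16/9
  (1-28/3)²=625/9
  (8-28/3)²=16/9
Σ(x-μ)² = 598/3
σ² = (598/3)/6 = 299/9

σ = √(299/9) ≈ 5.7639


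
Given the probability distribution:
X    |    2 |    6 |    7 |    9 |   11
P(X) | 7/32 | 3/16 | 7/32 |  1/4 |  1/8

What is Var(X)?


E[X] = 215/32
E[X²] = 1719/32
Var(X) = E[X²] - (E[X])² = 1719/32 - 46225/1024 = 8783/1024

Var(X) = 8783/1024 ≈ 8.5771


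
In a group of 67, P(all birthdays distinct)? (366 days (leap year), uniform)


P(all different) = Π(366-i)/366 for i=0..66
= (366/366)×(365/366)×...×(300/366)
= 0.001590

P ≈ 0.0016 ≈ 0.16%


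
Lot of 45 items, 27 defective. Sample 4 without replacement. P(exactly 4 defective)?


Hypergeometric: C(27,4)×C(18,0)/C(45,4)
= 17550×1/148995 = 390/3311

P(X=4) = 390/3311 ≈ 11.78%


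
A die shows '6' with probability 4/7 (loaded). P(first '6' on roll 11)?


Geometric: P(X=11) = (1-p)^(k-1)×p = (3/7)^10×4/7 = 236196/1977326743

P(X=11) = 236196/1977326743 ≈ 0.01%


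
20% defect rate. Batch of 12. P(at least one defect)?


P(all good) = (4/5)^12 = 16777216/244140625
P(≥1 defect) = 227363409/244140625

P = 227363409/244140625 ≈ 93.13%


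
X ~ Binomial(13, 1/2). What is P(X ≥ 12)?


P(X ≥ 12) = Σ P(X=i) for i=12..13
P(X=12) = 13/8192
P(X=13) = 1/8192
Sum = 7/4096

P(X ≥ 12) = 7/4096 ≈ 0.17%


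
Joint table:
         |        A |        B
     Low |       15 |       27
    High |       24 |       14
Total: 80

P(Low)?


P(Low) = (15+27)/80 = 42/80 = 21/40

P(Low) = 21/40 ≈ 52.50%


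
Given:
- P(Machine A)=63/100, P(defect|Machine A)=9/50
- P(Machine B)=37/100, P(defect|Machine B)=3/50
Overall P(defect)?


P(B) = Σ P(B|Aᵢ)×P(Aᵢ)
  9/50×63/100 = 567/5000
  3/50×37/100 = 111/5000
Sum = 339/2500

P(defect) = 339/2500 ≈ 13.56%


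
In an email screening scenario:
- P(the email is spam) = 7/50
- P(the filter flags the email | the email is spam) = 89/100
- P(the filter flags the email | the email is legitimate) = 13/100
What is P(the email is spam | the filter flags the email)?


Using Bayes' theorem:
P(A|B) = P(B|A)·P(A) / P(B)

P(the filter flags the email) = 89/100 × 7/50 + 13/100 × 43/50
= 623/5000 + 559/5000 = 591/2500

P(the email is spam|the filter flags the email) = (623/5000) / (591/2500) = 623/1182

P(the email is spam|the filter flags the email) = 623/1182 ≈ 52.71%


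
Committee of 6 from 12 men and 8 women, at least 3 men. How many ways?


Count by #men:
  3M,3W: C(12,3)×C(8,3)=12320
  4M,2W: C(12,4)×C(8,2)=13860
  5M,1W: C(12,5)×C(8,1)=6336
  6M,0W: C(12,6)×C(8,0)=924
Total = 33440

33440


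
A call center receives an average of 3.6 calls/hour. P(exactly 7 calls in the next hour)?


Poisson(λ=3.6): P(X=7) = e^(-λ)×λ^k/k!
= e^(-3.6) × 3.6^7 / 7!
≈ 0.02732372245 × 7836.4164096 / 5040 ≈ 0.042484

P(X=7) ≈ 0.042484 ≈ 4.25%


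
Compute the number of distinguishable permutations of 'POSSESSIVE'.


Letters: 10, freq: {'P': 1, 'O': 1, 'S': 4, 'E': 2, 'I': 1, 'V': 1}
10!/(1!×1!×4!×2!×1!×1!) = 3628800/48 = 75600

75600


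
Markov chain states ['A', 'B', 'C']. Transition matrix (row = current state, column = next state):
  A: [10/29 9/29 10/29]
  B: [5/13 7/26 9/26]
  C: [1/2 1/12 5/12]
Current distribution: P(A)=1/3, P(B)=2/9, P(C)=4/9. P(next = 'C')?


P(next=C) = Σᵢ P(now=i)×P(i→C)
= 1/3×10/29 + 2/9×9/26 + 4/9×5/12
= 10/87 + 1/13 + 5/27 = 3838/10179

P = 3838/10179 ≈ 0.3771


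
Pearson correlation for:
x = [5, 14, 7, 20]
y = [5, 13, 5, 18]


n=4, Σx=46, Σy=41, Σxy=602, Σx²=670, Σy²=543
r = (4×602 - 46×41)/√((4×670 - 46²)(4×543 - 41²))
= 522/√(564×491) = 522/√276924 ≈ 522/526.2357 ≈ 0.9920

r ≈ 0.9920


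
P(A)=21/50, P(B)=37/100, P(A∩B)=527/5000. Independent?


P(A)×P(B) = 777/5000
P(A∩B) = 527/5000
Not equal → NOT independent

No, not independent


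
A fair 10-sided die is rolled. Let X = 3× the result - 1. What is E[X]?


E[die] = (1+10)/2 = 11/2
E[X] = 3×11/2 - 1 = 31/2

E[X] = 31/2


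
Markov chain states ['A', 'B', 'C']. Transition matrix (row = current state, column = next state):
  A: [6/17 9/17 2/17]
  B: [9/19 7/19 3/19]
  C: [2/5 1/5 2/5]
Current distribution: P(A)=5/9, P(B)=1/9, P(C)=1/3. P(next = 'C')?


P(next=C) = Σᵢ P(now=i)×P(i→C)
= 5/9×2/17 + 1/9×3/19 + 1/3×2/5
= 10/153 + 1/57 + 2/15 = 3143/14535

P = 3143/14535 ≈ 0.2162


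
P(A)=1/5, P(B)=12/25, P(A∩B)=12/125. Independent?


P(A)×P(B) = 12/125
P(A∩B) = 12/125
Equal ✓ → Independent

Yes, independent


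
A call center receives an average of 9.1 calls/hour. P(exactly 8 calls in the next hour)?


Poisson(λ=9.1): P(X=8) = e^(-λ)×λ^k/k!
= e^(-9.1) × 9.1^8 / 8!
≈ 0.0001116658085 × 47025252.7615 / 40320 ≈ 0.130236

P(X=8) ≈ 0.130236 ≈ 13.02%


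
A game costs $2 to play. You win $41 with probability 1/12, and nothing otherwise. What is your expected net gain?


E[gain] = (41-2)×1/12 + (-2)×11/12
= 13/4 - 11/6 = 17/12

Expected net gain = $17/12 ≈ $1.42


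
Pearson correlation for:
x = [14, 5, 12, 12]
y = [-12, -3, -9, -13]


n=4, Σx=43, Σy=-37, Σxy=-447, Σx²=509, Σy²=403
r = (4×(-447) - 43×(-37))/√((4×509 - 43²)(4×403 - (-37)²))
= -197/√(187×243) = -197/√45441 ≈ -197/213.1689 ≈ -0.9241

r ≈ -0.9241


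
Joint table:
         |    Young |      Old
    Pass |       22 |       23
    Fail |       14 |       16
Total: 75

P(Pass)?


P(Pass) = (22+23)/75 = 45/75 = 3/5

P(Pass) = 3/5 ≈ 60.00%


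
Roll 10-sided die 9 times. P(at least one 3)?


P(no 3)^9 = (9/10)^9 = 387420489/1000000000
P(≥1) = 1 - 387420489/1000000000 = 612579511/1000000000

P = 612579511/1000000000 ≈ 61.26%


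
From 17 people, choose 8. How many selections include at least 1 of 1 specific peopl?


Complement: C(17,8) - C(16,8) = 24310 - 12870 = 11440

11440


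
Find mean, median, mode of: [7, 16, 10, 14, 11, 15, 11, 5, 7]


Sorted: [5, 7, 7, 10, 11, 11, 14, 15, 16]
Mean = 96/9 = 32/3
Median = 11
Freq: {7: 2, 16: 1, 10: 1, 14: 1, 11: 2, 15: 1, 5: 1}
Mode: [7, 11]

Mean=32/3, Median=11, Mode=[7, 11]


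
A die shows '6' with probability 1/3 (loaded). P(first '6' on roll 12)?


Geometric: P(X=12) = (1-p)^(k-1)×p = (2/3)^11×1/3 = 2048/531441

P(X=12) = 2048/531441 ≈ 0.39%


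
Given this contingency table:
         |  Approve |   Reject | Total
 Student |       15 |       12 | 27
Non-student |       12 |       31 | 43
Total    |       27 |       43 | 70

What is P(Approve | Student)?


P(Approve | Student) = 15/(15+12) = 15/27 = 5/9

P(Approve|Student) = 5/9 ≈ 55.56%


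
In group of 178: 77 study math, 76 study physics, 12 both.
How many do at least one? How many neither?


|A∪B| = 77+76-12 = 141
Neither = 178-141 = 37

At least one: 141; Neither: 37


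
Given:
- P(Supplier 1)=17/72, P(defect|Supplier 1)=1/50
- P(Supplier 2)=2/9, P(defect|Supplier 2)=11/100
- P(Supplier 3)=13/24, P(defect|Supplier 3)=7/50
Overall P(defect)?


P(B) = Σ P(B|Aᵢ)×P(Aᵢ)
  1/50×17/72 = 17/3600
  11/100×2/9 = 11/450
  7/50×13/24 = 91/1200
Sum = 21/200

P(defect) = 21/200 ≈ 10.50%


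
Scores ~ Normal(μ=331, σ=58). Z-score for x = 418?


z = (x - μ)/σ = (418 - 331)/58 = 1.5

z = 1.5


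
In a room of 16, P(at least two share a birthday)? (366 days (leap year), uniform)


P(all different) = Π(366-i)/366 for i=0..15
= 0.717059
P(match) = 1 - 0.717059 = 0.282941

P ≈ 0.2829 ≈ 28.29%


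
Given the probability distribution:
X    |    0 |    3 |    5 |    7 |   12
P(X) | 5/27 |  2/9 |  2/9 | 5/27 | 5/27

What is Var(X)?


E[X] = 143/27
E[X²] = 1169/27
Var(X) = E[X²] - (E[X])² = 1169/27 - 20449/729 = 11114/729

Var(X) = 11114/729 ≈ 15.2455


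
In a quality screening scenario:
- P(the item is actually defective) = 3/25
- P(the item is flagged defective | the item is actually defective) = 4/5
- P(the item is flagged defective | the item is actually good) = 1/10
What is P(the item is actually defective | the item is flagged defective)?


Using Bayes' theorem:
P(A|B) = P(B|A)·P(A) / P(B)

P(the item is flagged defective) = 4/5 × 3/25 + 1/10 × 22/25
= 12/125 + 11/125 = 23/125

P(the item is actually defective|the item is flagged defective) = (12/125) / (23/125) = 12/23

P(the item is actually defective|the item is flagged defective) = 12/23 ≈ 52.17%


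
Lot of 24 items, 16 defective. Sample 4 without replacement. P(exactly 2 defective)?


Hypergeometric: C(16,2)×C(8,2)/C(24,4)
= 120×28/10626 = 80/253

P(X=2) = 80/253 ≈ 31.62%


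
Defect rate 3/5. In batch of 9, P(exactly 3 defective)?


Binomial: P(X=3) = C(9,3)×p^3×(1-p)^6
= 84 × 27/125 × 64/15625 = 145152/1953125

P(X=3) = 145152/1953125 ≈ 7.43%


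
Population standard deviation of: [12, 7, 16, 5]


Mean = 40/4 = 10
  (12-10)²=4
  (7-10)²=9
  (16-10)²=36
  (5-10)²=25
Σ(x-μ)² = 74
σ² = 74/4 = 37/2

σ = √(37/2) ≈ 4.3012


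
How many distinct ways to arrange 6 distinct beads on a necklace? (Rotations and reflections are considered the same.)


Free circular arrangements: rotations and reflections both identified.
(n-1)!/2 = 5!/2 = 120/2 = 60

60


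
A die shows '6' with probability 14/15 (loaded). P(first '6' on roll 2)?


Geometric: P(X=2) = (1-p)^(k-1)×p = (1/15)^1×14/15 = 14/225

P(X=2) = 14/225 ≈ 6.22%


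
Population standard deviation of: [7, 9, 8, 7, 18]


Mean = 49/5
  (7-49/5)²=196/25
  (9-49/5)²=16/25
  (8-49/5)²=81/25
  (7-49/5)²=196/25
  (18-49/5)²=1681/25
Σ(x-μ)² = 434/5
σ² = (434/5)/5 = 434/25

σ = √(434/25) ≈ 4.1665


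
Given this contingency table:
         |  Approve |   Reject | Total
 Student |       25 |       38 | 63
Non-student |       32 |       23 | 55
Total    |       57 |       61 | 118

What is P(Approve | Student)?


P(Approve | Student) = 25/(25+38) = 25/63

P(Approve|Student) = 25/63 ≈ 39.68%


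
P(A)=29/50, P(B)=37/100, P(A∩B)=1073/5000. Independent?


P(A)×P(B) = 1073/5000
P(A∩B) = 1073/5000
Equal ✓ → Independent

Yes, independent


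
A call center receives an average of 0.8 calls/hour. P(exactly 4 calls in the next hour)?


Poisson(λ=0.8): P(X=4) = e^(-λ)×λ^k/k!
= e^(-0.8) × 0.8^4 / 4!
≈ 0.4493289641 × 0.4096 / 24 ≈ 0.007669

P(X=4) ≈ 0.007669 ≈ 0.77%


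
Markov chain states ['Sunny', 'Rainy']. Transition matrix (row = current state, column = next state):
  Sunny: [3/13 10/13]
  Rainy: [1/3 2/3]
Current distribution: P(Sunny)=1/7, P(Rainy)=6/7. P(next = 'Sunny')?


P(next=Sunny) = Σᵢ P(now=i)×P(i→Sunny)
= 1/7×3/13 + 6/7×1/3
= 3/91 + 2/7 = 29/91

P = 29/91 ≈ 0.3187


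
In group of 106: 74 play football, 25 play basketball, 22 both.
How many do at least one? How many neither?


|A∪B| = 74+25-22 = 77
Neither = 106-77 = 29

At least one: 77; Neither: 29


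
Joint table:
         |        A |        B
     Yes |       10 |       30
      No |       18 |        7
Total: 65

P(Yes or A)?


P(Yes∨A) = P(Yes) + P(A) - P(Yes∧A)
= (40 + 28 - 10)/65 = 58/65

P = 58/65 ≈ 89.23%


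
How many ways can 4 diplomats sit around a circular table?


Circular arrangements of 4 distinct objects: fix one position to break rotational symmetry.
(n-1)! = 3! = 6

6


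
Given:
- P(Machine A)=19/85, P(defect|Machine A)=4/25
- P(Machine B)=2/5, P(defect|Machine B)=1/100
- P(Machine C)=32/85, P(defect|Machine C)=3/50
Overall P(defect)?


P(B) = Σ P(B|Aᵢ)×P(Aᵢ)
  4/25×19/85 = 76/2125
  1/100×2/5 = 1/250
  3/50×32/85 = 48/2125
Sum = 53/850

P(defect) = 53/850 ≈ 6.24%


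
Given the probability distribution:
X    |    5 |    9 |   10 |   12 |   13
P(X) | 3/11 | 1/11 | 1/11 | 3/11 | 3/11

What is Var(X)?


E[X] = 109/11
E[X²] = 1195/11
Var(X) = E[X²] - (E[X])² = 1195/11 - 11881/121 = 1264/121

Var(X) = 1264/121 ≈ 10.4463


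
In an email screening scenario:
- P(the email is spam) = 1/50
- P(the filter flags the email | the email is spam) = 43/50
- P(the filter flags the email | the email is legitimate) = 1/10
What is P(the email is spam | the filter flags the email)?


Using Bayes' theorem:
P(A|B) = P(B|A)·P(A) / P(B)

P(the filter flags the email) = 43/50 × 1/50 + 1/10 × 49/50
= 43/2500 + 49/500 = 72/625

P(the email is spam|the filter flags the email) = (43/2500) / (72/625) = 43/288

P(the email is spam|the filter flags the email) = 43/288 ≈ 14.93%


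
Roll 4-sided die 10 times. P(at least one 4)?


P(no 4)^10 = (3/4)^10 = 59049/1048576
P(≥1) = 1 - 59049/1048576 = 989527/1048576

P = 989527/1048576 ≈ 94.37%


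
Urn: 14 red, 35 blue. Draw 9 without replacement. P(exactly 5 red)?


Hypergeometric: C(14,5)×C(35,4)/C(49,9)
= 2002×52360/2054455634 = 97240/1905803

P(X=5) = 97240/1905803 ≈ 5.10%


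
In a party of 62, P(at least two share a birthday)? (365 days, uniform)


P(all different) = Π(365-i)/365 for i=0..61
= 0.004090
P(match) = 1 - 0.004090 = 0.995910

P ≈ 0.9959 ≈ 99.59%


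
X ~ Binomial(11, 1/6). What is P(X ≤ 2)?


P(X ≤ 2) = Σ P(X=i) for i=0..2
P(X=0) = 48828125/362797056
P(X=1) = 107421875/362797056
P(X=2) = 107421875/362797056
Sum = 9765625/13436928

P(X ≤ 2) = 9765625/13436928 ≈ 72.68%


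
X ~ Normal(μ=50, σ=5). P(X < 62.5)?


z = (62.5-50)/5 = 2.5
P(Z < 2.5) = 0.9938

P(X < 62.5) ≈ 0.9938


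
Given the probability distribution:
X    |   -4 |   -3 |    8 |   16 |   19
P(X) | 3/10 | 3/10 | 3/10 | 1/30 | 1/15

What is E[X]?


E[X] = Σ x·P(X=x)
= (-4)×(3/10) + (-3)×(3/10) + (8)×(3/10) + (16)×(1/30) + (19)×(1/15)
= 21/10

E[X] = 21/10


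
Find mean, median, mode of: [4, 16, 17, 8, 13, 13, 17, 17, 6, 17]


Sorted: [4, 6, 8, 13, 13, 16, 17, 17, 17, 17]
Mean = 128/10 = 64/5
Median = 29/2
Freq: {4: 1, 16: 1, 17: 4, 8: 1, 13: 2, 6: 1}
Mode: [17]

Mean=64/5, Median=29/2, Mode=17


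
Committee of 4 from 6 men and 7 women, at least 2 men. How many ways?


Count by #men:
  2M,2W: C(6,2)×C(7,2)=315
  3M,1W: C(6,3)×C(7,1)=140
  4M,0W: C(6,4)×C(7,0)=15
Total = 470

470


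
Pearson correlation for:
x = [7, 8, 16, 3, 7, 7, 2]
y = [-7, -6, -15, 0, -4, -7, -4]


n=7, Σx=50, Σy=-43, Σxy=-422, Σx²=480, Σy²=391
r = (7×(-422) - 50×(-43))/√((7×480 - 50²)(7×391 - (-43)²))
= -804/√(860×888) = -804/√763680 ≈ -804/873.8879 ≈ -0.9200

r ≈ -0.9200


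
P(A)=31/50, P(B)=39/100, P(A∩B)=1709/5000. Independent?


P(A)×P(B) = 1209/5000
P(A∩B) = 1709/5000
Not equal → NOT independent

No, not independent


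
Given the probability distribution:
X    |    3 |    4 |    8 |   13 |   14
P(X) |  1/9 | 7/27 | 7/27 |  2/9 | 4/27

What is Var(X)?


E[X] = 227/27
E[X²] = 265/3
Var(X) = E[X²] - (E[X])² = 265/3 - 51529/729 = 12866/729

Var(X) = 12866/729 ≈ 17.6488


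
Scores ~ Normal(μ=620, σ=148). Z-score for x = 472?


z = (x - μ)/σ = (472 - 620)/148 = -1.0

z = -1.0


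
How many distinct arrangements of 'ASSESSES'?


Letters: 8, freq: {'A': 1, 'S': 5, 'E': 2}
8!/(1!×5!×2!) = 40320/240 = 168

168


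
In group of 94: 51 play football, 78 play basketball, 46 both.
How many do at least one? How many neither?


|A∪B| = 51+78-46 = 83
Neither = 94-83 = 11

At least one: 83; Neither: 11


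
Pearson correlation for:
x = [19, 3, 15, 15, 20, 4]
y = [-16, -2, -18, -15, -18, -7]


n=6, Σx=76, Σy=-76, Σxy=-1193, Σx²=1236, Σy²=1182
r = (6×(-1193) - 76×(-76))/√((6×1236 - 76²)(6×1182 - (-76)²))
= -1382/√(1640×1316) = -1382/√2158240 ≈ -1382/1469.0950 ≈ -0.9407

r ≈ -0.9407


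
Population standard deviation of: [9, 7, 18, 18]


Mean = 52/4 = 13
  (9-13)²=16
  (7-13)²=36
  (18-13)²=25
  (18-13)²=25
Σ(x-μ)² = 102
σ² = 102/4 = 51/2

σ = √(51/2) ≈ 5.0498


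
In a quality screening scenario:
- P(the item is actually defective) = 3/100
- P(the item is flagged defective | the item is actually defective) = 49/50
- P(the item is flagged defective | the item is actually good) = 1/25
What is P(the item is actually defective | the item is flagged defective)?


Using Bayes' theorem:
P(A|B) = P(B|A)·P(A) / P(B)

P(the item is flagged defective) = 49/50 × 3/100 + 1/25 × 97/100
= 147/5000 + 97/2500 = 341/5000

P(the item is actually defective|the item is flagged defective) = (147/5000) / (341/5000) = 147/341

P(the item is actually defective|the item is flagged defective) = 147/341 ≈ 43.11%


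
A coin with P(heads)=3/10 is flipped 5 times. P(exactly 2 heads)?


Binomial: P(X=2) = C(5,2)×p^2×(1-p)^3
= 10 × 9/100 × 343/1000 = 3087/10000

P(X=2) = 3087/10000 ≈ 30.87%


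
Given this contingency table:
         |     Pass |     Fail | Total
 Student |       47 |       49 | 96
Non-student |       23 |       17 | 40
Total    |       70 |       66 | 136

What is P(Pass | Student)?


P(Pass | Student) = 47/(47+49) = 47/96

P(Pass|Student) = 47/96 ≈ 48.96%


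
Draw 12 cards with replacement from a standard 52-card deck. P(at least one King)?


P(not a King) = 48/52 = 12/13
P(none in 12 draws) = (12/13)^12 = 8916100448256/23298085122481
P(≥1 King) = 1 - 8916100448256/23298085122481 = 14381984674225/23298085122481

P = 14381984674225/23298085122481 ≈ 61.73%


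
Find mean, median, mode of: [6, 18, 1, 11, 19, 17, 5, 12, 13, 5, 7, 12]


Sorted: [1, 5, 5, 6, 7, 11, 12, 12, 13, 17, 18, 19]
Mean = 126/12 = 21/2
Median = 23/2
Freq: {6: 1, 18: 1, 1: 1, 11: 1, 19: 1, 17: 1, 5: 2, 12: 2, 13: 1, 7: 1}
Mode: [5, 12]

Mean=21/2, Median=23/2, Mode=[5, 12]


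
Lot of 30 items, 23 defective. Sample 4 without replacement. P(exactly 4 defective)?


Hypergeometric: C(23,4)×C(7,0)/C(30,4)
= 8855×1/27405 = 253/783

P(X=4) = 253/783 ≈ 32.31%


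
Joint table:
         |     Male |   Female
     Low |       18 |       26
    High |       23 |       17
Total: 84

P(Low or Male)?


P(Low∨Male) = P(Low) + P(Male) - P(Low∧Male)
= (44 + 41 - 18)/84 = 67/84

P = 67/84 ≈ 79.76%


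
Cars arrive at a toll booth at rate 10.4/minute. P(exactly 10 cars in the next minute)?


Poisson(λ=10.4): P(X=10) = e^(-λ)×λ^k/k!
= e^(-10.4) × 10.4^10 / 10!
≈ 3.043248301e-05 × 14802442849.2 / 3628800 ≈ 0.124139

P(X=10) ≈ 0.124139 ≈ 12.41%


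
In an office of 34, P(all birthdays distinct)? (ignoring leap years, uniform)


P(all different) = Π(365-i)/365 for i=0..33
= (365/365)×(364/365)×...×(332/365)
= 0.204683

P ≈ 0.2047 ≈ 20.47%


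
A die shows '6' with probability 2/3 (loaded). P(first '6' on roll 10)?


Geometric: P(X=10) = (1-p)^(k-1)×p = (1/3)^9×2/3 = 2/59049

P(X=10) = 2/59049 ≈ 0.00%


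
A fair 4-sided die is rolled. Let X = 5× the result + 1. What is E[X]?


E[die] = (1+4)/2 = 5/2
E[X] = 5×5/2 + 1 = 27/2

E[X] = 27/2


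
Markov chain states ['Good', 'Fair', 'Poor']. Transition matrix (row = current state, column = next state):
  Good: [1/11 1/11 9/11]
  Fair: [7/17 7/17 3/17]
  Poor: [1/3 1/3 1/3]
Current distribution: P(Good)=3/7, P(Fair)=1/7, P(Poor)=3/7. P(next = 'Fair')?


P(next=Fair) = Σᵢ P(now=i)×P(i→Fair)
= 3/7×1/11 + 1/7×7/17 + 3/7×1/3
= 3/77 + 1/17 + 1/7 = 45/187

P = 45/187 ≈ 0.2406


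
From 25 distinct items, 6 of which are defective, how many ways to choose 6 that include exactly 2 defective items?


Choose 2 of the 6 defective items and 4 of the other 19 items:
C(6,2)×C(19,4) = 15×3876 = 58140

58140


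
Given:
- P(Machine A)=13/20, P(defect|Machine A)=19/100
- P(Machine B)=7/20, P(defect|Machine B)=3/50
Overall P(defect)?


P(B) = Σ P(B|Aᵢ)×P(Aᵢ)
  19/100×13/20 = 247/2000
  3/50×7/20 = 21/1000
Sum = 289/2000

P(defect) = 289/2000 ≈ 14.45%


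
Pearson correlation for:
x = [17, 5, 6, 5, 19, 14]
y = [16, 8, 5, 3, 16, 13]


n=6, Σx=66, Σy=61, Σxy=843, Σx²=932, Σy²=779
r = (6×843 - 66×61)/√((6×932 - 66²)(6×779 - 61²))
= 1032/√(1236×953) = 1032/√1177908 ≈ 1032/1085.3147 ≈ 0.9509

r ≈ 0.9509


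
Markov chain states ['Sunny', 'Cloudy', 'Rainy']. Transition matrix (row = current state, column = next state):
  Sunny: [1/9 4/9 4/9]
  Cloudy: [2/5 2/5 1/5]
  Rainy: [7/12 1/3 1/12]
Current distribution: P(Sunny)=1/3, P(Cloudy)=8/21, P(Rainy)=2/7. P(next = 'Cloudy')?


P(next=Cloudy) = Σᵢ P(now=i)×P(i→Cloudy)
= 1/3×4/9 + 8/21×2/5 + 2/7×1/3
= 4/27 + 16/105 + 2/21 = 374/945

P = 374/945 ≈ 0.3958


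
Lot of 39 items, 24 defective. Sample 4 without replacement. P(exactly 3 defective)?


Hypergeometric: C(24,3)×C(15,1)/C(39,4)
= 2024×15/82251 = 10120/27417

P(X=3) = 10120/27417 ≈ 36.91%


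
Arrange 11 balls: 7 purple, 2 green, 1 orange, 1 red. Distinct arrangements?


11!/(7!×2!×1!×1!) = 3960

3960


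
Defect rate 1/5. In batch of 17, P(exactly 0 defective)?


Binomial: P(X=0) = C(17,0)×p^0×(1-p)^17
= 1 × 1 × 17179869184/762939453125 = 17179869184/762939453125

P(X=0) = 17179869184/762939453125 ≈ 2.25%


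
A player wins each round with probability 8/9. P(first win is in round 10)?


Geometric: P(X=10) = (1-p)^(k-1)×p = (1/9)^9×8/9 = 8/3486784401

P(X=10) = 8/3486784401 ≈ 0.00%


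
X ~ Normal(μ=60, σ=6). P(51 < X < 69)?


z₁=(51-60)/6=-1.5, z₂=(69-60)/6=1.5
P = Φ(1.5) - Φ(-1.5) = 0.933193 - 0.066807 = 0.866386 ≈ 0.8664

P(51 < X < 69) ≈ 0.8664


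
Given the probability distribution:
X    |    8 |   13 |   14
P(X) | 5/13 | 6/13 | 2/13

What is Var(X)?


E[X] = 146/13
E[X²] = 1726/13
Var(X) = E[X²] - (E[X])² = 1726/13 - 21316/169 = 1122/169

Var(X) = 1122/169 ≈ 6.6391


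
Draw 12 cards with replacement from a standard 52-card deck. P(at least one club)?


P(not a club) = 39/52 = 3/4
P(none in 12 draws) = (3/4)^12 = 531441/16777216
P(≥1 club) = 1 - 531441/16777216 = 16245775/16777216

P = 16245775/16777216 ≈ 96.83%


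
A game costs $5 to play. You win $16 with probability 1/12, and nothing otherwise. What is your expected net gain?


E[gain] = (16-5)×1/12 + (-5)×11/12
= 11/12 - 55/12 = -11/3

Expected net gain = $-11/3 ≈ $-3.67


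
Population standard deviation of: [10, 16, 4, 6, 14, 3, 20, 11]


Mean = 84/8 = 21/2
  (10-21/2)²=1/4
  (16-21/2)²=121/4
  (4-21/2)²=169/4
  (6-21/2)²=81/4
  (14-21/2)²=49/4
  (3-21/2)²=225/4
  (20-21/2)²=361/4
  (11-21/2)²=1/4
Σ(x-μ)² = 252
σ² = 252/8 = 63/2

σ = √(63/2) ≈ 5.6125


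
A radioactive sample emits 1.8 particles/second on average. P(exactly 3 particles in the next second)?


Poisson(λ=1.8): P(X=3) = e^(-λ)×λ^k/k!
= e^(-1.8) × 1.8^3 / 3!
≈ 0.1652988882 × 5.832 / 6 ≈ 0.160671

P(X=3) ≈ 0.160671 ≈ 16.07%


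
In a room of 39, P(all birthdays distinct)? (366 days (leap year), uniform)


P(all different) = Π(366-i)/366 for i=0..38
= (366/366)×(365/366)×...×(328/366)
= 0.122510

P ≈ 0.1225 ≈ 12.25%


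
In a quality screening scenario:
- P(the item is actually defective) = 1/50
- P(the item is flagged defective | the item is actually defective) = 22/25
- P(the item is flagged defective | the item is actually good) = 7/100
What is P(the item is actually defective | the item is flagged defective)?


Using Bayes' theorem:
P(A|B) = P(B|A)·P(A) / P(B)

P(the item is flagged defective) = 22/25 × 1/50 + 7/100 × 49/50
= 11/625 + 343/5000 = 431/5000

P(the item is actually defective|the item is flagged defective) = (11/625) / (431/5000) = 88/431

P(the item is actually defective|the item is flagged defective) = 88/431 ≈ 20.42%


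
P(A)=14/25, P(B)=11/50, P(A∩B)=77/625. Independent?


P(A)×P(B) = 77/625
P(A∩B) = 77/625
Equal ✓ → Independent

Yes, independent


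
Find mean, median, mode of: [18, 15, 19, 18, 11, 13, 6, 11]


Sorted: [6, 11, 11, 13, 15, 18, 18, 19]
Mean = 111/8
Median = 14
Freq: {18: 2, 15: 1, 19: 1, 11: 2, 13: 1, 6: 1}
Mode: [11, 18]

Mean=111/8, Median=14, Mode=[11, 18]


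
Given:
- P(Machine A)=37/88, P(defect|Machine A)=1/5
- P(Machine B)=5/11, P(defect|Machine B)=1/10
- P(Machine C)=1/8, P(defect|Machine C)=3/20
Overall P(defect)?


P(B) = Σ P(B|Aᵢ)×P(Aᵢ)
  1/5×37/88 = 37/440
  1/10×5/11 = 1/22
  3/20×1/8 = 3/160
Sum = 261/1760

P(defect) = 261/1760 ≈ 14.83%


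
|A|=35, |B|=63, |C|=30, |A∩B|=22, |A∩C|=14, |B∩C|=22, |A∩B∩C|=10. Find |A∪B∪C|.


|A∪B∪C| = 35+63+30-22-14-22+10 = 80

|A∪B∪C| = 80


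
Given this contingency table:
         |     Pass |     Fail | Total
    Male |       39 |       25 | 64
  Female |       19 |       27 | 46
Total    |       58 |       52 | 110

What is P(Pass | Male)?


P(Pass | Male) = 39/(39+25) = 39/64

P(Pass|Male) = 39/64 ≈ 60.94%


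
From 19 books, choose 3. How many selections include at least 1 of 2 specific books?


Complement: C(19,3) - C(17,3) = 969 - 680 = 289

289


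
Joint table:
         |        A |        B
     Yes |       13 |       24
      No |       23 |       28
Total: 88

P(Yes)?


P(Yes) = (13+24)/88 = 37/88

P(Yes) = 37/88 ≈ 42.05%


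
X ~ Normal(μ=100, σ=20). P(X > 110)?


z = (110-100)/20 = 0.5
P(X > 110) = 1 - P(Z ≤ 0.5) = 1 - 0.6915 = 0.3085

P(X > 110) ≈ 0.3085


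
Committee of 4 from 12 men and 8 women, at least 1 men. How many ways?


Count by #men:
  1M,3W: C(12,1)×C(8,3)=672
  2M,2W: C(12,2)×C(8,2)=1848
  3M,1W: C(12,3)×C(8,1)=1760
  4M,0W: C(12,4)×C(8,0)=495
Total = 4775

4775


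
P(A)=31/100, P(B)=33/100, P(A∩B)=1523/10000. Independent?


P(A)×P(B) = 1023/10000
P(A∩B) = 1523/10000
Not equal → NOT independent

No, not independent


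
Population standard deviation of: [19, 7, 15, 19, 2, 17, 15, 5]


Mean = 99/8
  (19-99/8)²=2809/64
  (7-99/8)²=1849/64
  (15-99/8)²=441/64
  (19-99/8)²=2809/64
  (2-99/8)²=6889/64
  (17-99/8)²=1369/64
  (15-99/8)²=441/64
  (5-99/8)²=3481/64
Σ(x-μ)² = 2511/8
σ² = (2511/8)/8 = 2511/64

σ = √(2511/64) ≈ 6.2637
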